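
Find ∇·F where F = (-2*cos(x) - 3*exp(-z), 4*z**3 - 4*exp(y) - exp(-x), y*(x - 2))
-4*exp(y) + 2*sin(x)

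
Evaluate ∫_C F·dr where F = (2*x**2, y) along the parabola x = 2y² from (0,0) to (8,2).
1030/3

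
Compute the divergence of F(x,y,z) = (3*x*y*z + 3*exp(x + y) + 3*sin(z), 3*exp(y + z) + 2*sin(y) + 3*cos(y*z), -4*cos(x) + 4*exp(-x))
3*y*z - 3*z*sin(y*z) + 3*exp(x + y) + 3*exp(y + z) + 2*cos(y)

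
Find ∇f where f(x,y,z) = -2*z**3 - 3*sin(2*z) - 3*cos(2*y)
(0, 6*sin(2*y), -6*z**2 - 6*cos(2*z))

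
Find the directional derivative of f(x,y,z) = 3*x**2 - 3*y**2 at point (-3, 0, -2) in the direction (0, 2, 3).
0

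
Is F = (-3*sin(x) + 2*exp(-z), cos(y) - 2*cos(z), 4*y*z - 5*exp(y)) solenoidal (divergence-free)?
No, ∇·F = 4*y - sin(y) - 3*cos(x)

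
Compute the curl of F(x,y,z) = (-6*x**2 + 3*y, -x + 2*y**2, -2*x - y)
(-1, 2, -4)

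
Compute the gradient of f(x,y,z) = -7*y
(0, -7, 0)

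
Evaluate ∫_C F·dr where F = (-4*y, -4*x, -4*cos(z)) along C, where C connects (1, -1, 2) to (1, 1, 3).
-8 - 4*sin(3) + 4*sin(2)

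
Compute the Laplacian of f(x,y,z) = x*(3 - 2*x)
-4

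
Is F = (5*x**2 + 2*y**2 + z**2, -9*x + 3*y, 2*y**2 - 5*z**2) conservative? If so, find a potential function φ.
No, ∇×F = (4*y, 2*z, -4*y - 9) ≠ 0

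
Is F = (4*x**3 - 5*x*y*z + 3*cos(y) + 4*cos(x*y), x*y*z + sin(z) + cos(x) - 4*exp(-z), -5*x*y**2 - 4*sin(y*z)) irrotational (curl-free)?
No, ∇×F = (-11*x*y - 4*z*cos(y*z) - cos(z) - 4*exp(-z), 5*y*(-x + y), 5*x*z + 4*x*sin(x*y) + y*z - sin(x) + 3*sin(y))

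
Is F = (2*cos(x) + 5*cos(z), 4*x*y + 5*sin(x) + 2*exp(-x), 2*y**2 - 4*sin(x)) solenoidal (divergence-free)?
No, ∇·F = 4*x - 2*sin(x)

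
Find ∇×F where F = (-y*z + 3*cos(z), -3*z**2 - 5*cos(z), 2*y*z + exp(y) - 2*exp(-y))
(8*z + exp(y) - 5*sin(z) + 2*exp(-y), -y - 3*sin(z), z)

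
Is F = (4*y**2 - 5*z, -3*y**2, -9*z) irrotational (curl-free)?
No, ∇×F = (0, -5, -8*y)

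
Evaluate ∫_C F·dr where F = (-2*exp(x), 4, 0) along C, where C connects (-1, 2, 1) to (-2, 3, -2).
-2*exp(-2) + 2*exp(-1) + 4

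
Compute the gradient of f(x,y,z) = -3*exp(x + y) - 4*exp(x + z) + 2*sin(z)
(-3*exp(x + y) - 4*exp(x + z), -3*exp(x + y), -4*exp(x + z) + 2*cos(z))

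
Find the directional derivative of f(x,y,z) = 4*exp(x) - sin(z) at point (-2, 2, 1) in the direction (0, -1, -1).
sqrt(2)*cos(1)/2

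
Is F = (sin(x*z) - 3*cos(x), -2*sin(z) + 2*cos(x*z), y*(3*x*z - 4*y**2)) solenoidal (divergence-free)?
No, ∇·F = 3*x*y + z*cos(x*z) + 3*sin(x)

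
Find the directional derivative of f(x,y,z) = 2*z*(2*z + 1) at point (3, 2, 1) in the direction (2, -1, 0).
0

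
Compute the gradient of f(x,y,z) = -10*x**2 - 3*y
(-20*x, -3, 0)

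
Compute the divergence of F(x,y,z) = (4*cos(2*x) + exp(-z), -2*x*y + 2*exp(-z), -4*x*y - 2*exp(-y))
-2*x - 8*sin(2*x)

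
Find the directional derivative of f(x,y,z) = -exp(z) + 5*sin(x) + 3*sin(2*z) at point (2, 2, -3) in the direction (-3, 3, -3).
sqrt(3)*(-6*exp(3)*cos(6) + 1 - 5*exp(3)*cos(2))*exp(-3)/3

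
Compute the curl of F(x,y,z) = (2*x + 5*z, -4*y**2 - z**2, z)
(2*z, 5, 0)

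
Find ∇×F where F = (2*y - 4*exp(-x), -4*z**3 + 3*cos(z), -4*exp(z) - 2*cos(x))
(12*z**2 + 3*sin(z), -2*sin(x), -2)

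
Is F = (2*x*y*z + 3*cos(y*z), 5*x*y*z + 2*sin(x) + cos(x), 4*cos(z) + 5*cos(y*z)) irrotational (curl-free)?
No, ∇×F = (-5*x*y - 5*z*sin(y*z), y*(2*x - 3*sin(y*z)), -2*x*z + 5*y*z + 3*z*sin(y*z) - sin(x) + 2*cos(x))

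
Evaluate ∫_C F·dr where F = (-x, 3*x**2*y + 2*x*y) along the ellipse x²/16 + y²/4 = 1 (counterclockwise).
0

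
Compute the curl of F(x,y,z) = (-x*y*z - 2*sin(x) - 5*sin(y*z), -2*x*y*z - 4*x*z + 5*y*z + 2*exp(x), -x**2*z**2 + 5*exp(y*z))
(2*x*y + 4*x - 5*y + 5*z*exp(y*z), -x*y + 2*x*z**2 - 5*y*cos(y*z), x*z - 2*y*z + 5*z*cos(y*z) - 4*z + 2*exp(x))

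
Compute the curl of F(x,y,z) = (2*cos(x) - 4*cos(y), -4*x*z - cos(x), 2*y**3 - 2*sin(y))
(4*x + 6*y**2 - 2*cos(y), 0, -4*z + sin(x) - 4*sin(y))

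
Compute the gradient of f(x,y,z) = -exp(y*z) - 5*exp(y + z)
(0, -z*exp(y*z) - 5*exp(y + z), -y*exp(y*z) - 5*exp(y + z))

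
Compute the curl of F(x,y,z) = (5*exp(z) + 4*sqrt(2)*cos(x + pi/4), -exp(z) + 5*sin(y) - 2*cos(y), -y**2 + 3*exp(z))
(-2*y + exp(z), 5*exp(z), 0)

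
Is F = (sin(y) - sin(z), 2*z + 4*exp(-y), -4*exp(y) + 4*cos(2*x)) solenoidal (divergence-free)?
No, ∇·F = -4*exp(-y)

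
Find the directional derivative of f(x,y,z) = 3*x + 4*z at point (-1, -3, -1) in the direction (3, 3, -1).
5*sqrt(19)/19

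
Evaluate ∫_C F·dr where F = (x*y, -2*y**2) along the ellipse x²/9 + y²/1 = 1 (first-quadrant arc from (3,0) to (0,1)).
-11/3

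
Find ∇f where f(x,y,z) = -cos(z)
(0, 0, sin(z))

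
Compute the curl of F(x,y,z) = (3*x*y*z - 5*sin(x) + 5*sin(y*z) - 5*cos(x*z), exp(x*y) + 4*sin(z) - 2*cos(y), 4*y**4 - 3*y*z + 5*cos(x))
(16*y**3 - 3*z - 4*cos(z), 3*x*y + 5*x*sin(x*z) + 5*y*cos(y*z) + 5*sin(x), -3*x*z + y*exp(x*y) - 5*z*cos(y*z))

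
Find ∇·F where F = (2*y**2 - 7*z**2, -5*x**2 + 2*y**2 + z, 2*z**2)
4*y + 4*z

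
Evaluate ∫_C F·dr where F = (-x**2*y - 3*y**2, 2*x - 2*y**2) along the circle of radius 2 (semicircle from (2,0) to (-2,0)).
6*pi + 32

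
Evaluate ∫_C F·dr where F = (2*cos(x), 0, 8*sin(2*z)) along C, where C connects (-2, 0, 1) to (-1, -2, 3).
-4*cos(6) - 2*sin(1) + 4*cos(2) + 2*sin(2)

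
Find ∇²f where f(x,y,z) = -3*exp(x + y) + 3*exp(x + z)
-6*exp(x + y) + 6*exp(x + z)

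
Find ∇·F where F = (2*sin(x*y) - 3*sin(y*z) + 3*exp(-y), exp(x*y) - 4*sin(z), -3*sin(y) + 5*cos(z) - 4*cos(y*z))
x*exp(x*y) + 4*y*sin(y*z) + 2*y*cos(x*y) - 5*sin(z)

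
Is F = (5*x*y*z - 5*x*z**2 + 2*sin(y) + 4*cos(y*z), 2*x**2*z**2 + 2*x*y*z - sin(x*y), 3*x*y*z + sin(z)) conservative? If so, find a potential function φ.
No, ∇×F = (x*(-4*x*z - 2*y + 3*z), 5*x*y - 10*x*z - 3*y*z - 4*y*sin(y*z), 4*x*z**2 - 5*x*z + 2*y*z - y*cos(x*y) + 4*z*sin(y*z) - 2*cos(y)) ≠ 0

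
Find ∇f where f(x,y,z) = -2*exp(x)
(-2*exp(x), 0, 0)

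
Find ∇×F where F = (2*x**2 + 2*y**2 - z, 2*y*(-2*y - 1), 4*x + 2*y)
(2, -5, -4*y)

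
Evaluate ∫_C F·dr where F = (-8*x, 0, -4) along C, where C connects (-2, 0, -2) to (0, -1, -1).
12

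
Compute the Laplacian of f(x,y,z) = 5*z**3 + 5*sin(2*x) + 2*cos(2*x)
30*z - 20*sin(2*x) - 8*cos(2*x)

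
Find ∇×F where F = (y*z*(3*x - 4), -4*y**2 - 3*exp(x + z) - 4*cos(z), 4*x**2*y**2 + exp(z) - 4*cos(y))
(8*x**2*y + 3*exp(x + z) + 4*sin(y) - 4*sin(z), y*(-8*x*y + 3*x - 4), -z*(3*x - 4) - 3*exp(x + z))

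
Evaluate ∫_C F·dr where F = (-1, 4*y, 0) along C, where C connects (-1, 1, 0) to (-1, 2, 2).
6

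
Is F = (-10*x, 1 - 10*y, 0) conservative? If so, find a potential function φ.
Yes, F is conservative. φ = -5*x**2 - 5*y**2 + y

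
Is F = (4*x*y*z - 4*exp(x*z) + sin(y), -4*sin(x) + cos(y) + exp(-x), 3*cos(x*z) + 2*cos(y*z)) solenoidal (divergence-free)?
No, ∇·F = -3*x*sin(x*z) + 4*y*z - 2*y*sin(y*z) - 4*z*exp(x*z) - sin(y)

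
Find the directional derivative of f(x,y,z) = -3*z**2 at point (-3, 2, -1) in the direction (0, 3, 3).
3*sqrt(2)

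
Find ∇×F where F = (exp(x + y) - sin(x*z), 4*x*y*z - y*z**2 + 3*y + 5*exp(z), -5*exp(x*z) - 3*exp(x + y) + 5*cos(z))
(-4*x*y + 2*y*z - 5*exp(z) - 3*exp(x + y), -x*cos(x*z) + 5*z*exp(x*z) + 3*exp(x + y), 4*y*z - exp(x + y))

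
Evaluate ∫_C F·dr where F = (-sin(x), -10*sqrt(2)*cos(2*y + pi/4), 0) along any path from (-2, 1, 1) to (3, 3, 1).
-5*sqrt(2)*sin(pi/4 + 6) + 4*cos(2) + cos(3) + 5*sin(2)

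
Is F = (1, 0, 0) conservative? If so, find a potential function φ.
Yes, F is conservative. φ = x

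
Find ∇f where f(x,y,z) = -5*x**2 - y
(-10*x, -1, 0)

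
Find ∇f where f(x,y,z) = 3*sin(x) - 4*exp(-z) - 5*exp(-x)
(3*cos(x) + 5*exp(-x), 0, 4*exp(-z))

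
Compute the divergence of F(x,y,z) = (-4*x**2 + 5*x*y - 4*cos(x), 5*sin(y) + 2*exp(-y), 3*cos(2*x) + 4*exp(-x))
-8*x + 5*y + 4*sin(x) + 5*cos(y) - 2*exp(-y)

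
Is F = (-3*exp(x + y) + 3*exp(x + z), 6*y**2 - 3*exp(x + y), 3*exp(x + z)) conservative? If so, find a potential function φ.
Yes, F is conservative. φ = 2*y**3 - 3*exp(x + y) + 3*exp(x + z)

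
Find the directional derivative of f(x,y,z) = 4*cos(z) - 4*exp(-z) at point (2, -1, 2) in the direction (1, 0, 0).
0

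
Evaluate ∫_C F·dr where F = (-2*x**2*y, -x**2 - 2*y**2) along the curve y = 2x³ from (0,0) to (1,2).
-36/5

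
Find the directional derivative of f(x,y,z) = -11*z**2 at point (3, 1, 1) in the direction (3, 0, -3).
11*sqrt(2)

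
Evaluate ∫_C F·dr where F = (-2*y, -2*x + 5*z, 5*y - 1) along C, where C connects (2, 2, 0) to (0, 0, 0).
8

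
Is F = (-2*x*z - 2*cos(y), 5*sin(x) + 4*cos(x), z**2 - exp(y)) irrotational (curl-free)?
No, ∇×F = (-exp(y), -2*x, -4*sin(x) - 2*sin(y) + 5*cos(x))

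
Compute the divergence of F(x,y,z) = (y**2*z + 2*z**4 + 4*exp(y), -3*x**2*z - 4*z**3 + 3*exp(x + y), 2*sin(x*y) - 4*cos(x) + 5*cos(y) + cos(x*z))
-x*sin(x*z) + 3*exp(x + y)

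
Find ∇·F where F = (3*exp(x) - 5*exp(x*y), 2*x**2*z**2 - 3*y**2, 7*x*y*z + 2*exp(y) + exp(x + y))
7*x*y - 5*y*exp(x*y) - 6*y + 3*exp(x)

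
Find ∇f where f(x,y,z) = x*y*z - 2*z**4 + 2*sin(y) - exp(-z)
(y*z, x*z + 2*cos(y), x*y - 8*z**3 + exp(-z))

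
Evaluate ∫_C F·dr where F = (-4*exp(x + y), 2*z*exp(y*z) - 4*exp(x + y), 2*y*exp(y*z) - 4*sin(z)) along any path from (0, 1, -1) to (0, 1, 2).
-4*cos(1) + 4*cos(2) - 2*exp(-1) + 2*exp(2)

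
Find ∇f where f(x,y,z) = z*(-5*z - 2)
(0, 0, -10*z - 2)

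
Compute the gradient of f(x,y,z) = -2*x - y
(-2, -1, 0)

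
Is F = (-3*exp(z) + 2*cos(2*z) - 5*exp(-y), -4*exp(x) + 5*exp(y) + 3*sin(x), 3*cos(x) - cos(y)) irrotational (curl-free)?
No, ∇×F = (sin(y), -3*exp(z) + 3*sin(x) - 4*sin(2*z), -4*exp(x) + 3*cos(x) - 5*exp(-y))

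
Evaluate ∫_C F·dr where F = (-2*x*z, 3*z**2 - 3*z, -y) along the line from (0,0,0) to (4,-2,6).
-112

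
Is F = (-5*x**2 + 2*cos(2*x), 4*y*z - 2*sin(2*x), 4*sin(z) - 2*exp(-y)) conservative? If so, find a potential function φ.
No, ∇×F = (-4*y + 2*exp(-y), 0, -4*cos(2*x)) ≠ 0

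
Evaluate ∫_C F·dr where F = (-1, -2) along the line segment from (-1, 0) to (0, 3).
-7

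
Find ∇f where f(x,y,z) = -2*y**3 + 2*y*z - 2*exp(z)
(0, -6*y**2 + 2*z, 2*y - 2*exp(z))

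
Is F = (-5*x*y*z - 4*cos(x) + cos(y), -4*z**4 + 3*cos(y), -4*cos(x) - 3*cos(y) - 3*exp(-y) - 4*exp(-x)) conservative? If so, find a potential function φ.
No, ∇×F = (16*z**3 + 3*sin(y) + 3*exp(-y), -5*x*y - 4*sin(x) - 4*exp(-x), 5*x*z + sin(y)) ≠ 0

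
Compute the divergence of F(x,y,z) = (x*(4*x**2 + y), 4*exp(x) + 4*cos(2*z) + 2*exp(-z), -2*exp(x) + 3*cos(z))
12*x**2 + y - 3*sin(z)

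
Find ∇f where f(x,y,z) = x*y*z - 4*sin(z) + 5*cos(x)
(y*z - 5*sin(x), x*z, x*y - 4*cos(z))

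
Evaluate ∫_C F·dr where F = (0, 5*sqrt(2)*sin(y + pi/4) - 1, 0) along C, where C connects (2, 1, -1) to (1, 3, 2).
-2 + 5*sqrt(2)*cos(pi/4 + 1) - 5*sqrt(2)*cos(pi/4 + 3)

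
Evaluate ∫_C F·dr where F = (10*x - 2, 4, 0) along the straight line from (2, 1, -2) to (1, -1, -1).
-21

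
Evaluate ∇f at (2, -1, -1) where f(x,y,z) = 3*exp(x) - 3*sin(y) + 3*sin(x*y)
(-3*cos(2) + 3*exp(2), 6*cos(2) - 3*cos(1), 0)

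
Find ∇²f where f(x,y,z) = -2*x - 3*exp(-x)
-3*exp(-x)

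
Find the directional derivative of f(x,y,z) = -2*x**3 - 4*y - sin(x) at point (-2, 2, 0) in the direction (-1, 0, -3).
sqrt(10)*(cos(2) + 24)/10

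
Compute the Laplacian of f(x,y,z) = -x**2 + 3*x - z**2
-4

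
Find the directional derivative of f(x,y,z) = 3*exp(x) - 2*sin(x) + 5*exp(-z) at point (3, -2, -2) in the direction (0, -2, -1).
sqrt(5)*exp(2)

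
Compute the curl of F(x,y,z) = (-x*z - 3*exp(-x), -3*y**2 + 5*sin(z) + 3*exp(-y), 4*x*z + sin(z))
(-5*cos(z), -x - 4*z, 0)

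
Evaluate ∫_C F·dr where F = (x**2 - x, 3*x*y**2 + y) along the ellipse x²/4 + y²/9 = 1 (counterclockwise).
81*pi/2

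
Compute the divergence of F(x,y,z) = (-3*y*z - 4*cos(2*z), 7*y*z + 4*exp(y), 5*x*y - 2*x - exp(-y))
7*z + 4*exp(y)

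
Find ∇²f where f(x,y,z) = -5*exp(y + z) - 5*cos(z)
-10*exp(y + z) + 5*cos(z)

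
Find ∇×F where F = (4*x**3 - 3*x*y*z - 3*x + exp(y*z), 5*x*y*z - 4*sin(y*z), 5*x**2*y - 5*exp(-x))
(5*x**2 - 5*x*y + 4*y*cos(y*z), -13*x*y + y*exp(y*z) - 5*exp(-x), z*(3*x + 5*y - exp(y*z)))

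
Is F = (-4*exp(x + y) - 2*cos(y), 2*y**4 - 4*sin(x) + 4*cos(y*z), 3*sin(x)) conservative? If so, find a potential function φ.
No, ∇×F = (4*y*sin(y*z), -3*cos(x), 4*exp(x + y) - 2*sin(y) - 4*cos(x)) ≠ 0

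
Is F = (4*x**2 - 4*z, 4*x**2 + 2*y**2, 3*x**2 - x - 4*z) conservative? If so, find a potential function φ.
No, ∇×F = (0, -6*x - 3, 8*x) ≠ 0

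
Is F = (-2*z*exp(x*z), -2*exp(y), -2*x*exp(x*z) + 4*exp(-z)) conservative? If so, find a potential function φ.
Yes, F is conservative. φ = -2*exp(y) - 2*exp(x*z) - 4*exp(-z)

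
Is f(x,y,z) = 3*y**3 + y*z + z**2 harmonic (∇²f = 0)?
No, ∇²f = 18*y + 2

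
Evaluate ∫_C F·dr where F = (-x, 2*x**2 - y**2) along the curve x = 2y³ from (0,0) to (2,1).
-25/21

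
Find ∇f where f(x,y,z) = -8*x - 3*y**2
(-8, -6*y, 0)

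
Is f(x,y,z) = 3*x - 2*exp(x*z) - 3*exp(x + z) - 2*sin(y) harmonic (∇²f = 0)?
No, ∇²f = -2*x**2*exp(x*z) - 2*z**2*exp(x*z) - 6*exp(x + z) + 2*sin(y)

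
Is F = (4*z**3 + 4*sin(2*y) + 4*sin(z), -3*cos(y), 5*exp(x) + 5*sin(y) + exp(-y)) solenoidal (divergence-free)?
No, ∇·F = 3*sin(y)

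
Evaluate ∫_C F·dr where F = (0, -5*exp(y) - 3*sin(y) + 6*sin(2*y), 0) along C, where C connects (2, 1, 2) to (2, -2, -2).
6*cos(2) - 3*cos(1) - 5*exp(-2) - 3*cos(4) + 5*E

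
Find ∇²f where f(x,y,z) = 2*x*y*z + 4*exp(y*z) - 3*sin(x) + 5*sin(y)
4*y**2*exp(y*z) + 4*z**2*exp(y*z) + 3*sin(x) - 5*sin(y)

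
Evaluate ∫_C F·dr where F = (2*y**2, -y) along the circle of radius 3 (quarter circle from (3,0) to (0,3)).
-81/2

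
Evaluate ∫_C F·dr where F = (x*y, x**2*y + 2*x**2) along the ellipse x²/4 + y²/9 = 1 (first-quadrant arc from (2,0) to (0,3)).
21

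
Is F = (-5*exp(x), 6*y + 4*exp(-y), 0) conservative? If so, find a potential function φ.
Yes, F is conservative. φ = 3*y**2 - 5*exp(x) - 4*exp(-y)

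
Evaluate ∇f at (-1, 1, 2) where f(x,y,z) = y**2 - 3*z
(0, 2, -3)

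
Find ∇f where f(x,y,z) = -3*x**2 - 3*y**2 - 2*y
(-6*x, -6*y - 2, 0)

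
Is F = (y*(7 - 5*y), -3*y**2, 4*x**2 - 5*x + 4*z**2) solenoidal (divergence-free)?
No, ∇·F = -6*y + 8*z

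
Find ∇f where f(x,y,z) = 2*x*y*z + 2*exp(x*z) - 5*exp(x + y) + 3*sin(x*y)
(2*y*z + 3*y*cos(x*y) + 2*z*exp(x*z) - 5*exp(x + y), 2*x*z + 3*x*cos(x*y) - 5*exp(x + y), 2*x*(y + exp(x*z)))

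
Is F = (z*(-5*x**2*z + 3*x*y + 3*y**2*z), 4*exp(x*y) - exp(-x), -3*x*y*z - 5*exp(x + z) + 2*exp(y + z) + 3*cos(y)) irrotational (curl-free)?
No, ∇×F = (-3*x*z + 2*exp(y + z) - 3*sin(y), -10*x**2*z + 3*x*y + 6*y**2*z + 3*y*z + 5*exp(x + z), -3*x*z - 6*y*z**2 + 4*y*exp(x*y) + exp(-x))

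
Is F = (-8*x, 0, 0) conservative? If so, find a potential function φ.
Yes, F is conservative. φ = -4*x**2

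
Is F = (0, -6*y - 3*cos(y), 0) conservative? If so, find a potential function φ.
Yes, F is conservative. φ = -3*y**2 - 3*sin(y)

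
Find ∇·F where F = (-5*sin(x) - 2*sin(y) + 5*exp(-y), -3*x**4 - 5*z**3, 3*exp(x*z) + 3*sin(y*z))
3*x*exp(x*z) + 3*y*cos(y*z) - 5*cos(x)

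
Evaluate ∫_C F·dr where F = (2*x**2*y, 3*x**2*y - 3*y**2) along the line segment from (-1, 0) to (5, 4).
464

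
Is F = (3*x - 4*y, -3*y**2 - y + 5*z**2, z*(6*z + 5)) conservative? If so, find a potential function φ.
No, ∇×F = (-10*z, 0, 4) ≠ 0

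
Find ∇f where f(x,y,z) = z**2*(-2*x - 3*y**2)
(-2*z**2, -6*y*z**2, -2*z*(2*x + 3*y**2))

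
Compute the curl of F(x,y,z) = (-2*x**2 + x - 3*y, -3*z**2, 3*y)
(6*z + 3, 0, 3)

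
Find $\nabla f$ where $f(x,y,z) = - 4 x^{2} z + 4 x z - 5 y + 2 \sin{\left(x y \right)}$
(-8*x*z + 2*y*cos(x*y) + 4*z, 2*x*cos(x*y) - 5, 4*x*(1 - x))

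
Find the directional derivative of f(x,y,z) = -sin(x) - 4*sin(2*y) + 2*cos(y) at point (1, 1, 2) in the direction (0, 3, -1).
-3*sqrt(10)*(4*cos(2) + sin(1))/5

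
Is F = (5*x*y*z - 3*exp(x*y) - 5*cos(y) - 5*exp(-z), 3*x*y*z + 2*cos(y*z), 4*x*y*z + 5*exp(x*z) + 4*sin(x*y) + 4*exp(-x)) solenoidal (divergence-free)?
No, ∇·F = 4*x*y + 3*x*z + 5*x*exp(x*z) + 5*y*z - 3*y*exp(x*y) - 2*z*sin(y*z)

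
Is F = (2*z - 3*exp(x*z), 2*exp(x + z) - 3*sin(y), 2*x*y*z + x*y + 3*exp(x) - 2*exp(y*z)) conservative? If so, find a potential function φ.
No, ∇×F = (2*x*z + x - 2*z*exp(y*z) - 2*exp(x + z), -3*x*exp(x*z) - 2*y*z - y - 3*exp(x) + 2, 2*exp(x + z)) ≠ 0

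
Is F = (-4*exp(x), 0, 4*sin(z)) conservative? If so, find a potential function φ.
Yes, F is conservative. φ = -4*exp(x) - 4*cos(z)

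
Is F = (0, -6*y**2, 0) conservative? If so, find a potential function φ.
Yes, F is conservative. φ = -2*y**3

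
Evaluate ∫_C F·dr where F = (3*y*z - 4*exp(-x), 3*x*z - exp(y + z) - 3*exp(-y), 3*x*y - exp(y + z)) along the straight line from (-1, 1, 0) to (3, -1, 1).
-10 - 3*exp(-1) + 4*exp(-3)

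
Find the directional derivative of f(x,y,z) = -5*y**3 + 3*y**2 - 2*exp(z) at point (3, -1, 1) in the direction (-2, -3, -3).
3*sqrt(22)*(2*E + 21)/22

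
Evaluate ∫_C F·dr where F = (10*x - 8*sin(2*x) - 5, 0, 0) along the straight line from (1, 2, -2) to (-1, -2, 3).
10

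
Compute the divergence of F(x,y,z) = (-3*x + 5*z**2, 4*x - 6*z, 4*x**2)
-3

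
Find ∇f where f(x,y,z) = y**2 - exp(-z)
(0, 2*y, exp(-z))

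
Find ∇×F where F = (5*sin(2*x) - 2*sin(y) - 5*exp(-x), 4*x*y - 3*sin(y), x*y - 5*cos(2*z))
(x, -y, 4*y + 2*cos(y))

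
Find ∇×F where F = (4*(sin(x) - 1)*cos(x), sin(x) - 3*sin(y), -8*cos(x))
(0, -8*sin(x), cos(x))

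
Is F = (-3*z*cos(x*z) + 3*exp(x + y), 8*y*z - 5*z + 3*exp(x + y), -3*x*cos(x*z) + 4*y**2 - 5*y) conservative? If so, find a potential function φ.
Yes, F is conservative. φ = 4*y**2*z - 5*y*z + 3*exp(x + y) - 3*sin(x*z)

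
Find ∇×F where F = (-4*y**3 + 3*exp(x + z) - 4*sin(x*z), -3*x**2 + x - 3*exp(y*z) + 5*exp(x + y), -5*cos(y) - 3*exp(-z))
(3*y*exp(y*z) + 5*sin(y), -4*x*cos(x*z) + 3*exp(x + z), -6*x + 12*y**2 + 5*exp(x + y) + 1)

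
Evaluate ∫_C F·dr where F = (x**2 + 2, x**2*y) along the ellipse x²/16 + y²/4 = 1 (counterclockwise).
0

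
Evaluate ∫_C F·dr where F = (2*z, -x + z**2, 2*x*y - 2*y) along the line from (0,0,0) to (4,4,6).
104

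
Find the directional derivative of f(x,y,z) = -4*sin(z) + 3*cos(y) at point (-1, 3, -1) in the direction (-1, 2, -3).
3*sqrt(14)*(-sin(3) + 2*cos(1))/7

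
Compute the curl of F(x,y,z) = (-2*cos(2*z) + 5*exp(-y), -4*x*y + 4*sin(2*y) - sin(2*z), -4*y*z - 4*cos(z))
(-4*z + 2*cos(2*z), 4*sin(2*z), -4*y + 5*exp(-y))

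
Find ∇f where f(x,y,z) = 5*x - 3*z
(5, 0, -3)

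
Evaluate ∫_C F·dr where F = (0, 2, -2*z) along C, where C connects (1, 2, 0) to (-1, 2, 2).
-4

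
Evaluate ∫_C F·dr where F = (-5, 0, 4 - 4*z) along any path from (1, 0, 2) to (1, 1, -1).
-6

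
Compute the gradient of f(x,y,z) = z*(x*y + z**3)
(y*z, x*z, x*y + 4*z**3)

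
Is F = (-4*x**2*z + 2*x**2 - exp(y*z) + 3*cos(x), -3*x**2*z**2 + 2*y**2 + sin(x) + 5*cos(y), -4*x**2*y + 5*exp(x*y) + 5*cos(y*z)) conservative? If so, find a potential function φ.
No, ∇×F = (6*x**2*z - 4*x**2 + 5*x*exp(x*y) - 5*z*sin(y*z), -4*x**2 + 8*x*y - 5*y*exp(x*y) - y*exp(y*z), -6*x*z**2 + z*exp(y*z) + cos(x)) ≠ 0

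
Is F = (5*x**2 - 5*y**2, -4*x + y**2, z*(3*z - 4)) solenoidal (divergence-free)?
No, ∇·F = 10*x + 2*y + 6*z - 4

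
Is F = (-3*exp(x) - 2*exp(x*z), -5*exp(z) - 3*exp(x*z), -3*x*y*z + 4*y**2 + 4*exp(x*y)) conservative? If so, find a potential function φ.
No, ∇×F = (-3*x*z + 4*x*exp(x*y) + 3*x*exp(x*z) + 8*y + 5*exp(z), -2*x*exp(x*z) + 3*y*z - 4*y*exp(x*y), -3*z*exp(x*z)) ≠ 0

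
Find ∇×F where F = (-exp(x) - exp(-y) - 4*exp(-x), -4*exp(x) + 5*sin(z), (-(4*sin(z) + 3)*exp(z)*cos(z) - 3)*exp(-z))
(-5*cos(z), 0, -4*exp(x) - exp(-y))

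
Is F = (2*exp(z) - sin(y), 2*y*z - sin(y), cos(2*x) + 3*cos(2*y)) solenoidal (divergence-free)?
No, ∇·F = 2*z - cos(y)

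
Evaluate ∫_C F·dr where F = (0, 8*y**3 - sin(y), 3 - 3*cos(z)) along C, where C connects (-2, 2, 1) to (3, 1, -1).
-36 - cos(2) + cos(1) + 6*sin(1)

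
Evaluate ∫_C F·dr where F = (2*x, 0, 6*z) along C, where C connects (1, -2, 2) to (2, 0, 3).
18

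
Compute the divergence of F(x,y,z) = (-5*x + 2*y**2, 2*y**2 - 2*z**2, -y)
4*y - 5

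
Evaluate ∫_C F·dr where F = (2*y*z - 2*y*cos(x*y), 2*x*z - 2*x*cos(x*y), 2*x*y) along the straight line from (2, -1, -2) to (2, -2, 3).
-32 - 2*sin(2) + 2*sin(4)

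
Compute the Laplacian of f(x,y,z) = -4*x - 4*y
0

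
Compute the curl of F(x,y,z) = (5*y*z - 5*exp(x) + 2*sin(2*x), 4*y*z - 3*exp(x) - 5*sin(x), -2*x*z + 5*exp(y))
(-4*y + 5*exp(y), 5*y + 2*z, -5*z - 3*exp(x) - 5*cos(x))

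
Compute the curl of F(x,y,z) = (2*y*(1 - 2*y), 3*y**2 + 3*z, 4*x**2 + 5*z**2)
(-3, -8*x, 8*y - 2)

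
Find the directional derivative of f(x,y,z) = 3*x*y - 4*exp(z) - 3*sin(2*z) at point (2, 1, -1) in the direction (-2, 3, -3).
3*sqrt(22)*(3*E*cos(2) + 2 + 2*E)*exp(-1)/11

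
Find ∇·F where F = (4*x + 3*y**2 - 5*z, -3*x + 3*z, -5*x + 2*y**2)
4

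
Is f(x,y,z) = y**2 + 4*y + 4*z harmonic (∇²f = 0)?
No, ∇²f = 2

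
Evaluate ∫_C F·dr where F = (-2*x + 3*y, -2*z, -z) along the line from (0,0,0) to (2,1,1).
-5/2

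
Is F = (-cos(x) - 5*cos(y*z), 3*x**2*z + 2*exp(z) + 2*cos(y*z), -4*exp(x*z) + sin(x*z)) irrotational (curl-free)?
No, ∇×F = (-3*x**2 + 2*y*sin(y*z) - 2*exp(z), 5*y*sin(y*z) + 4*z*exp(x*z) - z*cos(x*z), z*(6*x - 5*sin(y*z)))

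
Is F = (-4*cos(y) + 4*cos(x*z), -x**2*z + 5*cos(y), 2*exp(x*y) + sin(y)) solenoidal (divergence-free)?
No, ∇·F = -4*z*sin(x*z) - 5*sin(y)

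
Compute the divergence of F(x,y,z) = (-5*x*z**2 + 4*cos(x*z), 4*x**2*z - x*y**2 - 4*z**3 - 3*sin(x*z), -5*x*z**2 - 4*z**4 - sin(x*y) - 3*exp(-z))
-2*x*y - 10*x*z - 16*z**3 - 5*z**2 - 4*z*sin(x*z) + 3*exp(-z)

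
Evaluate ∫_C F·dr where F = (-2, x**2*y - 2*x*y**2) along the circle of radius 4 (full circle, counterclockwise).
-128*pi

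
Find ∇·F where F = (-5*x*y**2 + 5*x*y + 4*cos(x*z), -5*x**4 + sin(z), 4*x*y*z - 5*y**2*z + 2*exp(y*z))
4*x*y - 10*y**2 + 2*y*exp(y*z) + 5*y - 4*z*sin(x*z)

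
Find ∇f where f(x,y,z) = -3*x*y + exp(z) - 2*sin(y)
(-3*y, -3*x - 2*cos(y), exp(z))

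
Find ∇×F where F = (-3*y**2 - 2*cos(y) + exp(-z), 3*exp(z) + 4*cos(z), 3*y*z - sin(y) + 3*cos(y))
(3*z - 3*exp(z) - 3*sin(y) + 4*sin(z) - cos(y), -exp(-z), 6*y - 2*sin(y))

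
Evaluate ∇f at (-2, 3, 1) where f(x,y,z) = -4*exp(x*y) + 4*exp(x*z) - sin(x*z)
(-12*exp(-6) - cos(2) + 4*exp(-2), 8*exp(-6), -8*exp(-2) + 2*cos(2))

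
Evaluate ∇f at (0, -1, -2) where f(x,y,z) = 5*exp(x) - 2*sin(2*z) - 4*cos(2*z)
(5, 0, -4*cos(4) - 8*sin(4))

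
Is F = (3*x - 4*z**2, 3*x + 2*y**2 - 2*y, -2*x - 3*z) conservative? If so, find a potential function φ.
No, ∇×F = (0, 2 - 8*z, 3) ≠ 0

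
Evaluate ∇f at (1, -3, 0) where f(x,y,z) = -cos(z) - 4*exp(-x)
(4*exp(-1), 0, 0)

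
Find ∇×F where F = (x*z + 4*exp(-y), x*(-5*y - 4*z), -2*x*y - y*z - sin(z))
(2*x - z, x + 2*y, -5*y - 4*z + 4*exp(-y))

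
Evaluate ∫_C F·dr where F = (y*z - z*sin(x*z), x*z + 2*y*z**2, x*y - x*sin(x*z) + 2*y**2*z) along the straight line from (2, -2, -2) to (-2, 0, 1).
-24 + cos(2) - cos(4)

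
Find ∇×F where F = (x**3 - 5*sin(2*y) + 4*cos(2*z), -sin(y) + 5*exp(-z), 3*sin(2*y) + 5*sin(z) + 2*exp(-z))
(6*cos(2*y) + 5*exp(-z), -8*sin(2*z), 10*cos(2*y))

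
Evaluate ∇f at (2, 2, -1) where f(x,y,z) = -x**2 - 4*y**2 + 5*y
(-4, -11, 0)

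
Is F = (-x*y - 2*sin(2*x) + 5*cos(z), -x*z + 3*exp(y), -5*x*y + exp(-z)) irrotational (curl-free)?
No, ∇×F = (-4*x, 5*y - 5*sin(z), x - z)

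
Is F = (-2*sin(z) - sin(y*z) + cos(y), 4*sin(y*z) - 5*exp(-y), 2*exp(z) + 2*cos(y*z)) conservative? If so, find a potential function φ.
No, ∇×F = (-4*y*cos(y*z) - 2*z*sin(y*z), -y*cos(y*z) - 2*cos(z), z*cos(y*z) + sin(y)) ≠ 0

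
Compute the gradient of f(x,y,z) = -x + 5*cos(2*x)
(-10*sin(2*x) - 1, 0, 0)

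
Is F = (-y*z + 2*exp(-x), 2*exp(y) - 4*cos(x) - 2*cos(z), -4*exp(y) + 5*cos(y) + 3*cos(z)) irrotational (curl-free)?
No, ∇×F = (-4*exp(y) - 5*sin(y) - 2*sin(z), -y, z + 4*sin(x))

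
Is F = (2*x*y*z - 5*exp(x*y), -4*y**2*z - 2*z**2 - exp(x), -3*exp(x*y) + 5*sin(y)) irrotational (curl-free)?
No, ∇×F = (-3*x*exp(x*y) + 4*y**2 + 4*z + 5*cos(y), y*(2*x + 3*exp(x*y)), -2*x*z + 5*x*exp(x*y) - exp(x))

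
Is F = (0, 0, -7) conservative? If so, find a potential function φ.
Yes, F is conservative. φ = -7*z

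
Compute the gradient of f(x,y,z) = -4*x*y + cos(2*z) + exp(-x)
(-4*y - exp(-x), -4*x, -2*sin(2*z))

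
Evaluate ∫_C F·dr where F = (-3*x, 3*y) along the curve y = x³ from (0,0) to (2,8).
90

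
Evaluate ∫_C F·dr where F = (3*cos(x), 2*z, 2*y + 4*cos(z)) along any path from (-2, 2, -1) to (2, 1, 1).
6*sin(2) + 6 + 8*sin(1)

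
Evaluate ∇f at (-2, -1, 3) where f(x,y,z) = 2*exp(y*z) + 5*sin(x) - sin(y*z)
(5*cos(2), 6*exp(-3) - 3*cos(3), cos(3) - 2*exp(-3))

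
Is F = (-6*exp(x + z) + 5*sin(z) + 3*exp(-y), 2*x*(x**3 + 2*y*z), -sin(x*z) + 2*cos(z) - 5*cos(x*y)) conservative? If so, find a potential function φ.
No, ∇×F = (x*(-4*y + 5*sin(x*y)), -5*y*sin(x*y) + z*cos(x*z) - 6*exp(x + z) + 5*cos(z), 8*x**3 + 4*y*z + 3*exp(-y)) ≠ 0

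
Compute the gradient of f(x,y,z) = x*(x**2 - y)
(3*x**2 - y, -x, 0)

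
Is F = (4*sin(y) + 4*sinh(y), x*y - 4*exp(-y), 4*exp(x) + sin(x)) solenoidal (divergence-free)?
No, ∇·F = x + 4*exp(-y)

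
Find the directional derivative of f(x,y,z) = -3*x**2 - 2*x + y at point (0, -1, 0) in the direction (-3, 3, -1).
9*sqrt(19)/19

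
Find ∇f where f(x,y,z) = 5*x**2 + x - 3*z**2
(10*x + 1, 0, -6*z)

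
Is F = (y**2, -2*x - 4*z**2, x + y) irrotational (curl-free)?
No, ∇×F = (8*z + 1, -1, -2*y - 2)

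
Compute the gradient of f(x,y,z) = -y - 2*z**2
(0, -1, -4*z)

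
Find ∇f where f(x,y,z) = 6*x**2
(12*x, 0, 0)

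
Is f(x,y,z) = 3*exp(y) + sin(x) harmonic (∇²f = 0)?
No, ∇²f = 3*exp(y) - sin(x)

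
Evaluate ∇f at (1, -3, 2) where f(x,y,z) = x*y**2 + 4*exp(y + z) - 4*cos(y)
(9, -6 - 4*sin(3) + 4*exp(-1), 4*exp(-1))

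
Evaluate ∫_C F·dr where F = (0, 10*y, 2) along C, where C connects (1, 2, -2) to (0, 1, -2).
-15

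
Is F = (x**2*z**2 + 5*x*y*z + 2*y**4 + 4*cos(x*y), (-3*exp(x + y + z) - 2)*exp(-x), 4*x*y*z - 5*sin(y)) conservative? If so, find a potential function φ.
No, ∇×F = (4*x*z + 3*exp(y + z) - 5*cos(y), 2*x**2*z + 5*x*y - 4*y*z, -5*x*z + 4*x*sin(x*y) - 8*y**3 + 2*exp(-x)) ≠ 0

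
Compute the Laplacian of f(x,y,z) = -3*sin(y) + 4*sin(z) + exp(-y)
3*sin(y) - 4*sin(z) + exp(-y)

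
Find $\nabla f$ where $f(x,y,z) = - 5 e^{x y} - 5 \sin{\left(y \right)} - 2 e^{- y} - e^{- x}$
(-5*y*exp(x*y) + exp(-x), -5*x*exp(x*y) - 5*cos(y) + 2*exp(-y), 0)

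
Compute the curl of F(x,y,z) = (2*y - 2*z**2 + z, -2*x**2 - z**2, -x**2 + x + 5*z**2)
(2*z, 2*x - 4*z, -4*x - 2)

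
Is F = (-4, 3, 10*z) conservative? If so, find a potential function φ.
Yes, F is conservative. φ = -4*x + 3*y + 5*z**2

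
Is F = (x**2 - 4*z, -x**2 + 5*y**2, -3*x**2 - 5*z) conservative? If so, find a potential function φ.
No, ∇×F = (0, 6*x - 4, -2*x) ≠ 0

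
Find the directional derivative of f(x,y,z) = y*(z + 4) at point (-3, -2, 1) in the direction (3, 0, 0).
0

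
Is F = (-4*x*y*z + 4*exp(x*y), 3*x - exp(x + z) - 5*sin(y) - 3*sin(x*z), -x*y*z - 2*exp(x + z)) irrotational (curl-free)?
No, ∇×F = (-x*z + 3*x*cos(x*z) + exp(x + z), -4*x*y + y*z + 2*exp(x + z), 4*x*z - 4*x*exp(x*y) - 3*z*cos(x*z) - exp(x + z) + 3)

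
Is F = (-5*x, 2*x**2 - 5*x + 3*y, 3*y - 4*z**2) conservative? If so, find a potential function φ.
No, ∇×F = (3, 0, 4*x - 5) ≠ 0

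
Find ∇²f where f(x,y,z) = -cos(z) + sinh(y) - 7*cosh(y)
cos(z) + sinh(y) - 7*cosh(y)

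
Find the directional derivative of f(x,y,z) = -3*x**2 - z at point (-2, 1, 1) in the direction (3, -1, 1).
35*sqrt(11)/11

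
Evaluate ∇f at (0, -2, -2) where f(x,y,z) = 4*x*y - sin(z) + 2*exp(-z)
(-8, 0, -2*exp(2) - cos(2))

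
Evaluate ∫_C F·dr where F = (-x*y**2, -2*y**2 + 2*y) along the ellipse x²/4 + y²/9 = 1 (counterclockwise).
0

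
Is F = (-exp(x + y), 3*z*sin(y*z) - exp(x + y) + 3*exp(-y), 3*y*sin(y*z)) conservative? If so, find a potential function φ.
Yes, F is conservative. φ = -exp(x + y) - 3*cos(y*z) - 3*exp(-y)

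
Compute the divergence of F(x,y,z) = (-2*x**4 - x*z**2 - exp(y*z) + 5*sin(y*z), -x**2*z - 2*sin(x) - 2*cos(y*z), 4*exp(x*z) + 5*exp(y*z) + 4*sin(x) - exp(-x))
-8*x**3 + 4*x*exp(x*z) + 5*y*exp(y*z) - z**2 + 2*z*sin(y*z)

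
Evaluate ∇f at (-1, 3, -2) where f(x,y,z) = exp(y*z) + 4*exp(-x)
(-4*E, -2*exp(-6), 3*exp(-6))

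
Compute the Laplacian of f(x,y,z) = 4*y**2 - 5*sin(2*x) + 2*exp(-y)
20*sin(2*x) + 8 + 2*exp(-y)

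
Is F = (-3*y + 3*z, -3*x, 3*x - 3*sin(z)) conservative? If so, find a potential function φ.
Yes, F is conservative. φ = -3*x*y + 3*x*z + 3*cos(z)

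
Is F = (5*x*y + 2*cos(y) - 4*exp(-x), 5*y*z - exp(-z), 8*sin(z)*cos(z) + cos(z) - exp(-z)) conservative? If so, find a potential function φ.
No, ∇×F = (-5*y - exp(-z), 0, -5*x + 2*sin(y)) ≠ 0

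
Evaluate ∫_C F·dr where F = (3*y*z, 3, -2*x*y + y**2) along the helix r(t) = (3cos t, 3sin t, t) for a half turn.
9*pi*(2 - 3*pi)/4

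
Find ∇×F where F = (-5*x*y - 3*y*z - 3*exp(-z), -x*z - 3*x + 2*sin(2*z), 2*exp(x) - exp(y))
(x - exp(y) - 4*cos(2*z), -3*y - 2*exp(x) + 3*exp(-z), 5*x + 2*z - 3)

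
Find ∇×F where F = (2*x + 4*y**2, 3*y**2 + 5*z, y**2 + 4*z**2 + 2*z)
(2*y - 5, 0, -8*y)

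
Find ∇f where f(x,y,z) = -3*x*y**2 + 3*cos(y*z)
(-3*y**2, -6*x*y - 3*z*sin(y*z), -3*y*sin(y*z))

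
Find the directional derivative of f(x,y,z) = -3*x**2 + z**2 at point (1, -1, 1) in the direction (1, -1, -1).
-8*sqrt(3)/3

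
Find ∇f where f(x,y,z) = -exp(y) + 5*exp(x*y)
(5*y*exp(x*y), 5*x*exp(x*y) - exp(y), 0)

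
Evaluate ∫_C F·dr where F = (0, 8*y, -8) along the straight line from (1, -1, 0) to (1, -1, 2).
-16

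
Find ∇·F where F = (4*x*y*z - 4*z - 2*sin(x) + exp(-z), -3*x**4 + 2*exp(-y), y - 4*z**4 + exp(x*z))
x*exp(x*z) + 4*y*z - 16*z**3 - 2*cos(x) - 2*exp(-y)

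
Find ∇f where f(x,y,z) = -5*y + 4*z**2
(0, -5, 8*z)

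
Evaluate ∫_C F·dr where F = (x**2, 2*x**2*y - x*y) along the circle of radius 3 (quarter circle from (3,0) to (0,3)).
45/2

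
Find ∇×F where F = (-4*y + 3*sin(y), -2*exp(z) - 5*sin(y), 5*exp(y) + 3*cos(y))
(5*exp(y) + 2*exp(z) - 3*sin(y), 0, 4 - 3*cos(y))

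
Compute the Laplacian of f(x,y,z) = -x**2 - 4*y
-2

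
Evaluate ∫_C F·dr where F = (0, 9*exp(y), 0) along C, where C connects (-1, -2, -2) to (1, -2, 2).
0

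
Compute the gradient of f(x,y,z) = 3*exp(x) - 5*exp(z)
(3*exp(x), 0, -5*exp(z))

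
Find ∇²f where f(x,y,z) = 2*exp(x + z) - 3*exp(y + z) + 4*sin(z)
4*exp(x + z) - 6*exp(y + z) - 4*sin(z)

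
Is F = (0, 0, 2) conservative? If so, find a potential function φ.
Yes, F is conservative. φ = 2*z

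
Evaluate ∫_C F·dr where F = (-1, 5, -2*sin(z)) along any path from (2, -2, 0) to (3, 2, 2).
2*cos(2) + 17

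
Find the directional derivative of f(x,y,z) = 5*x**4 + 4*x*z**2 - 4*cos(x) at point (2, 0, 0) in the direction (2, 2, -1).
8*sin(2)/3 + 320/3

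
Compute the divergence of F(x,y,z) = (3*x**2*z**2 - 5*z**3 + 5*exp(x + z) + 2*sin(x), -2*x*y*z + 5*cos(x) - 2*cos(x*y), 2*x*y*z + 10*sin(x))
2*x*y + 6*x*z**2 - 2*x*z + 2*x*sin(x*y) + 5*exp(x + z) + 2*cos(x)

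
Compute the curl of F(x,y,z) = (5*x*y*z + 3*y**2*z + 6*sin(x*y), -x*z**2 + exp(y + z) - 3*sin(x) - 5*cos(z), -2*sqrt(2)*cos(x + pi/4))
(2*x*z - exp(y + z) - 5*sin(z), 5*x*y + 3*y**2 - 2*sqrt(2)*sin(x + pi/4), -5*x*z - 6*x*cos(x*y) - 6*y*z - z**2 - 3*cos(x))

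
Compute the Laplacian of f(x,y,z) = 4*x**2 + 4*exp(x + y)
8*exp(x + y) + 8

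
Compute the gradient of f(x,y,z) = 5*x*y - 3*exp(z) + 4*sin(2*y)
(5*y, 5*x + 8*cos(2*y), -3*exp(z))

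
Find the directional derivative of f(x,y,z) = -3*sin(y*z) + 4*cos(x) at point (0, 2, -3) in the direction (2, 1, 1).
sqrt(6)*cos(6)/2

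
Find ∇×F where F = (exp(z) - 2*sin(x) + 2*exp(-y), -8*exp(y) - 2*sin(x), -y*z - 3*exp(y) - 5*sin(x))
(-z - 3*exp(y), exp(z) + 5*cos(x), -2*cos(x) + 2*exp(-y))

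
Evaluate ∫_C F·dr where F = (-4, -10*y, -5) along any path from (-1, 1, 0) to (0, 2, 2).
-29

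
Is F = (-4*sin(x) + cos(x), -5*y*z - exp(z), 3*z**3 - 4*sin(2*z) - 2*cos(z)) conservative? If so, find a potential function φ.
No, ∇×F = (5*y + exp(z), 0, 0) ≠ 0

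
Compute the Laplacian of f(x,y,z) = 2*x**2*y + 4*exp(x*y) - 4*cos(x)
4*x**2*exp(x*y) + 4*y**2*exp(x*y) + 4*y + 4*cos(x)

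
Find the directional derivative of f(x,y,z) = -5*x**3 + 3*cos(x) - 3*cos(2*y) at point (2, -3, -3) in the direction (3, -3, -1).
9*sqrt(19)*(-20 - sin(2) + 2*sin(6))/19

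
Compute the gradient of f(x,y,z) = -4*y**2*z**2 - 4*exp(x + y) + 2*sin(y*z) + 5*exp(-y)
(-4*exp(x + y), -8*y*z**2 + 2*z*cos(y*z) - 4*exp(x + y) - 5*exp(-y), 2*y*(-4*y*z + cos(y*z)))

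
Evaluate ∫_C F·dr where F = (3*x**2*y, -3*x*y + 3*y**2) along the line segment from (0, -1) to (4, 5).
242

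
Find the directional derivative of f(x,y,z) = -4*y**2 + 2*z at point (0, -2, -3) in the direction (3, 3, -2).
2*sqrt(22)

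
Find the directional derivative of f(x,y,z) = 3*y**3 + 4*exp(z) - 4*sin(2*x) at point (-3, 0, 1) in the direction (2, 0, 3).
4*sqrt(13)*(-4*cos(6) + 3*E)/13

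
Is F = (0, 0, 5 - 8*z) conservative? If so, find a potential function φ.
Yes, F is conservative. φ = z*(5 - 4*z)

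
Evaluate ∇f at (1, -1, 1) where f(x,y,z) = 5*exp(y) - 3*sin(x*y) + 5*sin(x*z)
(8*cos(1), -3*cos(1) + 5*exp(-1), 5*cos(1))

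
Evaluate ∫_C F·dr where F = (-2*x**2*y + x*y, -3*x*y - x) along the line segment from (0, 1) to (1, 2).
-10/3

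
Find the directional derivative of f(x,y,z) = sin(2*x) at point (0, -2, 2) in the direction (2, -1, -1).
2*sqrt(6)/3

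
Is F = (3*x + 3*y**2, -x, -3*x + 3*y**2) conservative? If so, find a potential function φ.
No, ∇×F = (6*y, 3, -6*y - 1) ≠ 0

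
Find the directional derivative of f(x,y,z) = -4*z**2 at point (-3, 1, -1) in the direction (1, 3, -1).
-8*sqrt(11)/11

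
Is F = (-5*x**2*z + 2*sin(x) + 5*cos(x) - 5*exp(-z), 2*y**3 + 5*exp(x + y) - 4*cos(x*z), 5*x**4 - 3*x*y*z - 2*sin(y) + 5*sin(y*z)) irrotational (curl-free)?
No, ∇×F = (-3*x*z - 4*x*sin(x*z) + 5*z*cos(y*z) - 2*cos(y), -20*x**3 - 5*x**2 + 3*y*z + 5*exp(-z), 4*z*sin(x*z) + 5*exp(x + y))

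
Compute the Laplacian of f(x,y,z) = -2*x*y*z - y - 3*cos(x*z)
3*(x**2 + z**2)*cos(x*z)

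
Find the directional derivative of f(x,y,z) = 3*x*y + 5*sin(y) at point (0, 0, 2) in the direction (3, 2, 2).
10*sqrt(17)/17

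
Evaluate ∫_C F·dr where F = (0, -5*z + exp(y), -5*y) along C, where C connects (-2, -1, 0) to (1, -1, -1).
-5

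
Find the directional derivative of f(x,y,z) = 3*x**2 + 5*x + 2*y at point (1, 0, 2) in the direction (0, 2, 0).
2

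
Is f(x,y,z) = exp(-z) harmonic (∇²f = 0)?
No, ∇²f = exp(-z)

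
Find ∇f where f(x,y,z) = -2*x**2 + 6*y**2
(-4*x, 12*y, 0)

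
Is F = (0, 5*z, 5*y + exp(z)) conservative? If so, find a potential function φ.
Yes, F is conservative. φ = 5*y*z + exp(z)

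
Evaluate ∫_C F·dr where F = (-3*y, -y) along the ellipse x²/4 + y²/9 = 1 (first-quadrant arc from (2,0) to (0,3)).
-9/2 + 9*pi/2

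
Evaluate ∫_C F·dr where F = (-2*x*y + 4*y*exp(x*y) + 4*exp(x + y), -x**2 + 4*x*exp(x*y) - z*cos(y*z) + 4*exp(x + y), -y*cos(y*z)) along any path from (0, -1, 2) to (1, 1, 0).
-5 - 4*exp(-1) - sin(2) + 4*E + 4*exp(2)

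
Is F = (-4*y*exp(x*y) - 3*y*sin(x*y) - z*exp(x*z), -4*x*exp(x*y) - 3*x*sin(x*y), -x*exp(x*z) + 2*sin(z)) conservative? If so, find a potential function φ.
Yes, F is conservative. φ = -4*exp(x*y) - exp(x*z) - 2*cos(z) + 3*cos(x*y)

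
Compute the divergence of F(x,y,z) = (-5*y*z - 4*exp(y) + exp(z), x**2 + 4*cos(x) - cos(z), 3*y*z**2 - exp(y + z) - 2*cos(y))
6*y*z - exp(y + z)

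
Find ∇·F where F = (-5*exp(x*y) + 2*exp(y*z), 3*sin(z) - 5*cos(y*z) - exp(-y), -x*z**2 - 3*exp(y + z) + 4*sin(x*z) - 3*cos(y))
-2*x*z + 4*x*cos(x*z) - 5*y*exp(x*y) + 5*z*sin(y*z) - 3*exp(y + z) + exp(-y)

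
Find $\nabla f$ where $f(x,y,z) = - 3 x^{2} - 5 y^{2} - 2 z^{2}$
(-6*x, -10*y, -4*z)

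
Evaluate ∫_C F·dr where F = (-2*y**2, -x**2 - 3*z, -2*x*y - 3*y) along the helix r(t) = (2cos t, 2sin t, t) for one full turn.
0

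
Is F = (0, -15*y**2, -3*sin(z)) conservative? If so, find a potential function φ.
Yes, F is conservative. φ = -5*y**3 + 3*cos(z)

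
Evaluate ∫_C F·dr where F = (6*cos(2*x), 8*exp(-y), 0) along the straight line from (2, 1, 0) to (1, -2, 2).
-8*exp(2) - 3*sin(4) + 3*sin(2) + 8*exp(-1)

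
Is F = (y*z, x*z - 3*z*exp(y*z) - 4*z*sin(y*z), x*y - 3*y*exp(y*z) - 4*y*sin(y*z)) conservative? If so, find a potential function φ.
Yes, F is conservative. φ = x*y*z - 3*exp(y*z) + 4*cos(y*z)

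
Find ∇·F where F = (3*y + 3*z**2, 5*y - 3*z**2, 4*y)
5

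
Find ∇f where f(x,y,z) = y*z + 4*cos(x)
(-4*sin(x), z, y)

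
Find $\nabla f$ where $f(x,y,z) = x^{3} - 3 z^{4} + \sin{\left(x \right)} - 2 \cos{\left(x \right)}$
(3*x**2 + 2*sin(x) + cos(x), 0, -12*z**3)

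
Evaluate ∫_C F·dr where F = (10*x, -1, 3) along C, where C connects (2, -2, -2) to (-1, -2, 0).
-9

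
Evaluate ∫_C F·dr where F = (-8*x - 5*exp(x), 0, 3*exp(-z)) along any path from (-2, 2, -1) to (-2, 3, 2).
-(3 - 3*exp(3))*exp(-2)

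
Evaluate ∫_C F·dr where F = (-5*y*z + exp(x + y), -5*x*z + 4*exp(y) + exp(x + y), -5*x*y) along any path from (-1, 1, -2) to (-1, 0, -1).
-4*E + exp(-1) + 13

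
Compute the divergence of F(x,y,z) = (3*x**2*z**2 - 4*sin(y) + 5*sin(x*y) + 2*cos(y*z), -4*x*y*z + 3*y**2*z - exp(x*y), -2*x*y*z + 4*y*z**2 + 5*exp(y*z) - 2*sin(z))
-2*x*y + 6*x*z**2 - 4*x*z - x*exp(x*y) + 14*y*z + 5*y*exp(y*z) + 5*y*cos(x*y) - 2*cos(z)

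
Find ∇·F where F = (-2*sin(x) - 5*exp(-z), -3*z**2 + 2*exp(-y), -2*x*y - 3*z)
-2*cos(x) - 3 - 2*exp(-y)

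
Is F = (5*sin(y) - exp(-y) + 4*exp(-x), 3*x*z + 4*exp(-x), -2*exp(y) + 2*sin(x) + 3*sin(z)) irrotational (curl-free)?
No, ∇×F = (-3*x - 2*exp(y), -2*cos(x), 3*z - 5*cos(y) - exp(-y) - 4*exp(-x))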